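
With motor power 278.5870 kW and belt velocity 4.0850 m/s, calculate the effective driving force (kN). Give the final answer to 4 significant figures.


Te = P / v = 278.5870 / 4.0850
Te = 68.20 kN


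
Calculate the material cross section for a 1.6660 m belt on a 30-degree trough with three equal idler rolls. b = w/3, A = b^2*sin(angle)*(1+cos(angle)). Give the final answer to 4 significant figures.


b = 1.6660/3 = 0.555333 m
A = 0.555333^2 * sin(30 deg) * (1 + cos(30 deg))
A = 0.2877 m^2


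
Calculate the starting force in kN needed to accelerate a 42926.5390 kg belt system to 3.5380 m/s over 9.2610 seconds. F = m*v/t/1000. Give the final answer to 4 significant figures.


F = 42926.5390 * 3.5380 / 9.2610 / 1000
F = 16.40 kN


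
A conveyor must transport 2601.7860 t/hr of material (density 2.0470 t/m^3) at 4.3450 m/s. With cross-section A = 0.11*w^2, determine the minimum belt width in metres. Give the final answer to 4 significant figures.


A_req = 2601.7860 / (4.3450 * 2.0470 * 3600) = 0.0812571 m^2
w = sqrt(0.0812571 / 0.11)
w = 0.8595 m


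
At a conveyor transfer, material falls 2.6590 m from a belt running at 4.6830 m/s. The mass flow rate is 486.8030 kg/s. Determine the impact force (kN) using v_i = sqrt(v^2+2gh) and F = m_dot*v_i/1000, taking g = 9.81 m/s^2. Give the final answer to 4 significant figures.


v_i = sqrt(4.6830^2 + 2*9.81*2.6590) = 8.60814 m/s
F = 486.8030 * 8.60814 / 1000
F = 4.190 kN


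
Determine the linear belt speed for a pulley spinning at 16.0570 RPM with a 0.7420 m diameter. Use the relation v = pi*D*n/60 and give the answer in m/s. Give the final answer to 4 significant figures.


v = pi * 0.7420 * 16.0570 / 60
v = 0.6238 m/s


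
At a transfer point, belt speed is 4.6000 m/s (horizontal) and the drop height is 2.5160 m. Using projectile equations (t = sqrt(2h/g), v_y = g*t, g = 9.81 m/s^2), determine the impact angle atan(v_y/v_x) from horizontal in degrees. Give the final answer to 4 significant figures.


t = sqrt(2*2.5160/9.81) = 0.716202 s
v_y = 9.81 * 0.716202 = 7.02594 m/s
angle = atan(7.02594 / 4.6000) = 56.79 deg


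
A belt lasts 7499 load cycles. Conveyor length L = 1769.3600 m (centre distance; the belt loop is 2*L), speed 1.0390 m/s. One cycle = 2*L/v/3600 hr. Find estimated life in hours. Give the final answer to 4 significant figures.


cycle_time = 2 * 1769.3600 / 1.0390 / 3600 = 0.946081 hr
life = 7499 * 0.946081 = 7095 hours


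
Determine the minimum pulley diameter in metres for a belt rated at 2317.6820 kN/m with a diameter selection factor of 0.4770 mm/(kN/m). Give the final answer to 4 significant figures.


D = 2317.6820 * 0.4770 / 1000
D = 1.106 m


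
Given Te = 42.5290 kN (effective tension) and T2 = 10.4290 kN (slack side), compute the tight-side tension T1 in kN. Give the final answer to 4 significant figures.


T1 = Te + T2 = 42.5290 + 10.4290
T1 = 52.96 kN


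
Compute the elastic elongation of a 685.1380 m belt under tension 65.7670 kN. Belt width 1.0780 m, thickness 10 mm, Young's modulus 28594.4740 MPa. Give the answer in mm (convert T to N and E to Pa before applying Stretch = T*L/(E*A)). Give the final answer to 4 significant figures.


A = 1.0780 * 0.01 = 0.01078 m^2
Stretch = 65.7670*1000 * 685.1380 / (28594.4740e6 * 0.01078) * 1000
Stretch = 146.2 mm


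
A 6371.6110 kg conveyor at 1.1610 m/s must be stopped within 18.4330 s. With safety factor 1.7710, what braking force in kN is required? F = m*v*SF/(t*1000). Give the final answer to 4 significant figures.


F = 6371.6110 * 1.1610 / 18.4330 * 1.7710 / 1000
F = 0.7107 kN


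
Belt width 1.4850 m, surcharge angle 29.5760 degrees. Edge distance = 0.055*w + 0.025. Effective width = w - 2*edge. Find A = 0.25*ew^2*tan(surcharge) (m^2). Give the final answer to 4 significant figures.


edge = 0.055*1.4850 + 0.025 = 0.106675 m
ew = 1.4850 - 2*0.106675 = 1.27165 m
A = 0.25 * 1.27165^2 * tan(29.5760 deg)
A = 0.2294 m^2


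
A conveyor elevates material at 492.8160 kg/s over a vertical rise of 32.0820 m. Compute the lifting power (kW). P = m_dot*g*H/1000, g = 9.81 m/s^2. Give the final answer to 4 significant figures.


P = 492.8160 * 9.81 * 32.0820 / 1000
P = 155.1 kW


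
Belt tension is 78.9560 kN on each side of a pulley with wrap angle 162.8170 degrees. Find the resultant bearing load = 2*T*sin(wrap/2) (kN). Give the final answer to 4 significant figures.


F = 2 * 78.9560 * sin(162.8170/2 deg)
F = 156.1 kN


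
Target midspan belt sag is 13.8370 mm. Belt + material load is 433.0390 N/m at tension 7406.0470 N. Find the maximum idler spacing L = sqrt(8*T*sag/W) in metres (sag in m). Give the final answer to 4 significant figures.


sag = 13.8370/1000 = 0.013837 m
L = sqrt(8 * 7406.0470 * 0.013837 / 433.0390)
L = 1.376 m


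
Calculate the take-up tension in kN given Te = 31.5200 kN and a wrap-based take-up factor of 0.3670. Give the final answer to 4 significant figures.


T_tu = 31.5200 * 0.3670
T_tu = 11.57 kN


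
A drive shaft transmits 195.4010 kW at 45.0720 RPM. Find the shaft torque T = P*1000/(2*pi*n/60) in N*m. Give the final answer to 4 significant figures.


omega = 2*pi*45.0720/60 = 4.71993 rad/s
T = 195.4010*1000 / 4.71993
T = 41400 N*m


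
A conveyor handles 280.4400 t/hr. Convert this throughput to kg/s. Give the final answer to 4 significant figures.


m_dot = 280.4400 * 1000 / 3600
m_dot = 77.90 kg/s


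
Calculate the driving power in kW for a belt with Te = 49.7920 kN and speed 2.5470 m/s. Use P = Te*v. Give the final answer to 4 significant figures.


P = Te * v = 49.7920 * 2.5470
P = 126.8 kW


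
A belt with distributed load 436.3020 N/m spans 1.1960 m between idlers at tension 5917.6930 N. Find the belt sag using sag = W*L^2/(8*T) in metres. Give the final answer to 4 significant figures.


sag = 436.3020 * 1.1960^2 / (8 * 5917.6930)
sag = 0.01318 m


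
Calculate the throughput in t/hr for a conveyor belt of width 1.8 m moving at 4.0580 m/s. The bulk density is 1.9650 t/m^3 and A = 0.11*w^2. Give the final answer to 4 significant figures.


A = 0.11 * 1.8^2 = 0.3564 m^2
C = 0.3564 * 4.0580 * 1.9650 * 3600
C = 10230 t/hr


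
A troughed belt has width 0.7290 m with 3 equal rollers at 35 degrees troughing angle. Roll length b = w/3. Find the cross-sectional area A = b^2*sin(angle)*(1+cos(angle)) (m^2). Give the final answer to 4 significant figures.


b = 0.7290/3 = 0.243 m
A = 0.243^2 * sin(35 deg) * (1 + cos(35 deg))
A = 0.06161 m^2


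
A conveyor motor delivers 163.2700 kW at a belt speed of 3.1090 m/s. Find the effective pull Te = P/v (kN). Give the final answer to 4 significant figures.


Te = P / v = 163.2700 / 3.1090
Te = 52.52 kN


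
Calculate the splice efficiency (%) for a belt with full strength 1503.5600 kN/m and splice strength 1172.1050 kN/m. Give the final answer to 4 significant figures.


Eff = 1172.1050 / 1503.5600 * 100
Eff = 77.96 %


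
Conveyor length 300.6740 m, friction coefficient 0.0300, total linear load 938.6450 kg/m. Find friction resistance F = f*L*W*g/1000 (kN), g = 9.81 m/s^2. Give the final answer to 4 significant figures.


F = 0.0300 * 300.6740 * 938.6450 * 9.81 / 1000
F = 83.06 kN


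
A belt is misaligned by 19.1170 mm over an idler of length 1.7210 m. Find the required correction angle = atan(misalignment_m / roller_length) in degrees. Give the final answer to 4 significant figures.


misalign_m = 19.1170 / 1000 = 0.019117 m
angle = atan(0.019117 / 1.7210)
angle = 0.6364 deg


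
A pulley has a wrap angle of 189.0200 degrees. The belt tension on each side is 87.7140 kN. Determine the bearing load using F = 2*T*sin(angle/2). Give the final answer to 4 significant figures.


F = 2 * 87.7140 * sin(189.0200/2 deg)
F = 174.9 kN


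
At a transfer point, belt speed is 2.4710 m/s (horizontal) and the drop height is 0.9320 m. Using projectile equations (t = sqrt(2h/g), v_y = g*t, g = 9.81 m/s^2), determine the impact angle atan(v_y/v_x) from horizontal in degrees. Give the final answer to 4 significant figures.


t = sqrt(2*0.9320/9.81) = 0.435902 s
v_y = 9.81 * 0.435902 = 4.2762 m/s
angle = atan(4.2762 / 2.4710) = 59.98 deg


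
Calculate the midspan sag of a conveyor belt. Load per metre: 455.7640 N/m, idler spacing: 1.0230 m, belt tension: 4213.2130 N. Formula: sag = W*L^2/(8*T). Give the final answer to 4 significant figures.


sag = 455.7640 * 1.0230^2 / (8 * 4213.2130)
sag = 0.01415 m


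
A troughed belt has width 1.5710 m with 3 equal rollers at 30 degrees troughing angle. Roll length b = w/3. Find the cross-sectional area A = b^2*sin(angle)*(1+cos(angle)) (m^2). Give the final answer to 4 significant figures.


b = 1.5710/3 = 0.523667 m
A = 0.523667^2 * sin(30 deg) * (1 + cos(30 deg))
A = 0.2559 m^2


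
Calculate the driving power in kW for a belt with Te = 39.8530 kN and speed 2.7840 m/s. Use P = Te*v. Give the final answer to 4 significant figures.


P = Te * v = 39.8530 * 2.7840
P = 111.0 kW


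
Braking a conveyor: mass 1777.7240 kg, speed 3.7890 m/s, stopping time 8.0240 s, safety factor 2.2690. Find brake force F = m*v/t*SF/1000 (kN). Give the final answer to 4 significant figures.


F = 1777.7240 * 3.7890 / 8.0240 * 2.2690 / 1000
F = 1.905 kN


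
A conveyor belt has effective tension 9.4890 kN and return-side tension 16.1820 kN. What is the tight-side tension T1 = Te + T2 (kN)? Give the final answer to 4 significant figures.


T1 = Te + T2 = 9.4890 + 16.1820
T1 = 25.67 kN


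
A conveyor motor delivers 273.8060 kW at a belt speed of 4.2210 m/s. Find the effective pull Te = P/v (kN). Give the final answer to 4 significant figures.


Te = P / v = 273.8060 / 4.2210
Te = 64.87 kN


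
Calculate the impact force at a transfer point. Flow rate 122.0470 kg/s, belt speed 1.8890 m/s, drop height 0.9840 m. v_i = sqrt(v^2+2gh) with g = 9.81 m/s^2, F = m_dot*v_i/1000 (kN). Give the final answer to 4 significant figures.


v_i = sqrt(1.8890^2 + 2*9.81*0.9840) = 4.78272 m/s
F = 122.0470 * 4.78272 / 1000
F = 0.5837 kN


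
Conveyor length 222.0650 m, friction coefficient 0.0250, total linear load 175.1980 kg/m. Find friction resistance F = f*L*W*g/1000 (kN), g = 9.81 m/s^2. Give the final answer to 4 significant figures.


F = 0.0250 * 222.0650 * 175.1980 * 9.81 / 1000
F = 9.542 kN


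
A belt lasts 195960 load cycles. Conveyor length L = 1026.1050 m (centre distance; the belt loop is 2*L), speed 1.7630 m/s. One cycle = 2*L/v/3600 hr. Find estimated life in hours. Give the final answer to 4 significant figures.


cycle_time = 2 * 1026.1050 / 1.7630 / 3600 = 0.323346 hr
life = 195960 * 0.323346 = 63360 hours


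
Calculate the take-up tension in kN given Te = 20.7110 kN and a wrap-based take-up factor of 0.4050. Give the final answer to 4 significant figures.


T_tu = 20.7110 * 0.4050
T_tu = 8.388 kN


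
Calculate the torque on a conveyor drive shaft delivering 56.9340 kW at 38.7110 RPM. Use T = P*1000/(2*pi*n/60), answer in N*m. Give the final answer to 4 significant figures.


omega = 2*pi*38.7110/60 = 4.05381 rad/s
T = 56.9340*1000 / 4.05381
T = 14040 N*m


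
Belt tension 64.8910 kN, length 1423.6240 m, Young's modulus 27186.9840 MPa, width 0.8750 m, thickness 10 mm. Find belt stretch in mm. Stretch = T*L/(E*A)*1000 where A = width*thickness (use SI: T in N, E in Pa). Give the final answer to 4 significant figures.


A = 0.8750 * 0.01 = 0.00875 m^2
Stretch = 64.8910*1000 * 1423.6240 / (27186.9840e6 * 0.00875) * 1000
Stretch = 388.3 mm


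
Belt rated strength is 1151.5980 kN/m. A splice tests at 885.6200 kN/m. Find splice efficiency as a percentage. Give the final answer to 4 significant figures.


Eff = 885.6200 / 1151.5980 * 100
Eff = 76.90 %


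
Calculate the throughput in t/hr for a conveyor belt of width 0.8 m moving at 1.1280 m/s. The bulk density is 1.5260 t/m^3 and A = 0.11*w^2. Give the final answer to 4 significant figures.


A = 0.11 * 0.8^2 = 0.0704 m^2
C = 0.0704 * 1.1280 * 1.5260 * 3600
C = 436.3 t/hr


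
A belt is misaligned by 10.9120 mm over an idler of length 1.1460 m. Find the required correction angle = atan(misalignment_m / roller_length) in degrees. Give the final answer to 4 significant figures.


misalign_m = 10.9120 / 1000 = 0.010912 m
angle = atan(0.010912 / 1.1460)
angle = 0.5455 deg


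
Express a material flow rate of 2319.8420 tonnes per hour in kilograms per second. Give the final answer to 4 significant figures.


m_dot = 2319.8420 * 1000 / 3600
m_dot = 644.4 kg/s


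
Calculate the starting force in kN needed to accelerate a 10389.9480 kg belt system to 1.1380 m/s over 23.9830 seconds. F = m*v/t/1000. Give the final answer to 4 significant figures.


F = 10389.9480 * 1.1380 / 23.9830 / 1000
F = 0.4930 kN


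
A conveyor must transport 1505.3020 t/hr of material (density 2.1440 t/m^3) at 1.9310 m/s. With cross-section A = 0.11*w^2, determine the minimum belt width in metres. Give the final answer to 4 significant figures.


A_req = 1505.3020 / (1.9310 * 2.1440 * 3600) = 0.100998 m^2
w = sqrt(0.100998 / 0.11)
w = 0.9582 m


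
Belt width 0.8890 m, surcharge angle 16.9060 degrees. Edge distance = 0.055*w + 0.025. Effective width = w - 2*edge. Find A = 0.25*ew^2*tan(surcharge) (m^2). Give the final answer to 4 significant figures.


edge = 0.055*0.8890 + 0.025 = 0.073895 m
ew = 0.8890 - 2*0.073895 = 0.74121 m
A = 0.25 * 0.74121^2 * tan(16.9060 deg)
A = 0.04175 m^2


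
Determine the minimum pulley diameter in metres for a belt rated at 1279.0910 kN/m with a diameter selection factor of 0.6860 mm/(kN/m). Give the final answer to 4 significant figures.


D = 1279.0910 * 0.6860 / 1000
D = 0.8775 m


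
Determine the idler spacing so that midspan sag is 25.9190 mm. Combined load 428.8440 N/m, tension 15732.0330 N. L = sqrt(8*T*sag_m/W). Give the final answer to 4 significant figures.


sag = 25.9190/1000 = 0.025919 m
L = sqrt(8 * 15732.0330 * 0.025919 / 428.8440)
L = 2.758 m


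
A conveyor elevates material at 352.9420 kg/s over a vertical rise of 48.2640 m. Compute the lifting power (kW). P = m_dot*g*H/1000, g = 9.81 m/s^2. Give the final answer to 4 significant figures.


P = 352.9420 * 9.81 * 48.2640 / 1000
P = 167.1 kW


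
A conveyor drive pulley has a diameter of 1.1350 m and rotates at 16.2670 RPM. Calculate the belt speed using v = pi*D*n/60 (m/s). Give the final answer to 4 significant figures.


v = pi * 1.1350 * 16.2670 / 60
v = 0.9667 m/s


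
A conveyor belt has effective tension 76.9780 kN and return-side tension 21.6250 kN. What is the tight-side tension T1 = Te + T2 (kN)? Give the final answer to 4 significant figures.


T1 = Te + T2 = 76.9780 + 21.6250
T1 = 98.60 kN


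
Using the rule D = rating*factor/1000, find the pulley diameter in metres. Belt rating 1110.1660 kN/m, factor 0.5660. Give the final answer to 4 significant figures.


D = 1110.1660 * 0.5660 / 1000
D = 0.6284 m


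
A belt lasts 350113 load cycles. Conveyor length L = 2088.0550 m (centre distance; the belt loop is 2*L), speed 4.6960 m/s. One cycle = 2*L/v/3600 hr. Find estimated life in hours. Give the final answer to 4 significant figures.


cycle_time = 2 * 2088.0550 / 4.6960 / 3600 = 0.247025 hr
life = 350113 * 0.247025 = 86490 hours


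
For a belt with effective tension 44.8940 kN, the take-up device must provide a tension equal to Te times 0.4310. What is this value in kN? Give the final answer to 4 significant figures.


T_tu = 44.8940 * 0.4310
T_tu = 19.35 kN


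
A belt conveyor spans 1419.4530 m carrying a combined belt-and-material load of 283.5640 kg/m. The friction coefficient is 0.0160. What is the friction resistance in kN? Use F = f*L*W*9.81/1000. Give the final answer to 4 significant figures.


F = 0.0160 * 1419.4530 * 283.5640 * 9.81 / 1000
F = 63.18 kN


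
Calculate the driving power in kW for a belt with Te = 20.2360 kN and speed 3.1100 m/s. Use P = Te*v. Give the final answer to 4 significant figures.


P = Te * v = 20.2360 * 3.1100
P = 62.93 kW


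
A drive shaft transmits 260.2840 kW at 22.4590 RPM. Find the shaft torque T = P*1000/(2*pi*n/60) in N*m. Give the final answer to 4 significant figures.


omega = 2*pi*22.4590/60 = 2.3519 rad/s
T = 260.2840*1000 / 2.3519
T = 110700 N*m


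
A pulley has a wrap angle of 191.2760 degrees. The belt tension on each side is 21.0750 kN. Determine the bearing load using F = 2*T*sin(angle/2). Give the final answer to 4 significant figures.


F = 2 * 21.0750 * sin(191.2760/2 deg)
F = 41.95 kN


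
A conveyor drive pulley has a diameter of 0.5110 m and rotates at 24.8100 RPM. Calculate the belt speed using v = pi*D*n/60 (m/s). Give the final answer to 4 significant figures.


v = pi * 0.5110 * 24.8100 / 60
v = 0.6638 m/s


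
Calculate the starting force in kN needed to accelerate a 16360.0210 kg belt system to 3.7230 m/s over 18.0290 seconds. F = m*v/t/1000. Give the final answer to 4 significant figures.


F = 16360.0210 * 3.7230 / 18.0290 / 1000
F = 3.378 kN


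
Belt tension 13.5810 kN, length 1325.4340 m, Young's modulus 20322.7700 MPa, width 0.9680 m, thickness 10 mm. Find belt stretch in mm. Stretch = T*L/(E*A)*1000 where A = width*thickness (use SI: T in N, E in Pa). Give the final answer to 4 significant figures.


A = 0.9680 * 0.01 = 0.00968 m^2
Stretch = 13.5810*1000 * 1325.4340 / (20322.7700e6 * 0.00968) * 1000
Stretch = 91.50 mm


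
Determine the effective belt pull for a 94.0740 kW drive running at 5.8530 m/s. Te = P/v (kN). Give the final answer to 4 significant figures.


Te = P / v = 94.0740 / 5.8530
Te = 16.07 kN


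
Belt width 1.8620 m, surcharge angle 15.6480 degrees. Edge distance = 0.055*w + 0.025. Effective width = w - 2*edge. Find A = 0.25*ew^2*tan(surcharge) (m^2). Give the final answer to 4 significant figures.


edge = 0.055*1.8620 + 0.025 = 0.12741 m
ew = 1.8620 - 2*0.12741 = 1.60718 m
A = 0.25 * 1.60718^2 * tan(15.6480 deg)
A = 0.1809 m^2


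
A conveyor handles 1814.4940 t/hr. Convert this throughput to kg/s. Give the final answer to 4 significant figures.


m_dot = 1814.4940 * 1000 / 3600
m_dot = 504.0 kg/s


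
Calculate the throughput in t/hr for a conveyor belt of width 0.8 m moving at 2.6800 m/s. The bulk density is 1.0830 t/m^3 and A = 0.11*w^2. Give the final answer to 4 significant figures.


A = 0.11 * 0.8^2 = 0.0704 m^2
C = 0.0704 * 2.6800 * 1.0830 * 3600
C = 735.6 t/hr


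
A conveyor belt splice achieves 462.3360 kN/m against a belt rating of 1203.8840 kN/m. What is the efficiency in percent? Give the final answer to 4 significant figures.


Eff = 462.3360 / 1203.8840 * 100
Eff = 38.40 %


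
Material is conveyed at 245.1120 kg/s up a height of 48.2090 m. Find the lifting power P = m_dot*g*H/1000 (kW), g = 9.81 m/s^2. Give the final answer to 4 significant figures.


P = 245.1120 * 9.81 * 48.2090 / 1000
P = 115.9 kW


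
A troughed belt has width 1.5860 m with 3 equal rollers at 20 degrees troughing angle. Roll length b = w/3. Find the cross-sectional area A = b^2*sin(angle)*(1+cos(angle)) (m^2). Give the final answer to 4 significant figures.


b = 1.5860/3 = 0.528667 m
A = 0.528667^2 * sin(20 deg) * (1 + cos(20 deg))
A = 0.1854 m^2


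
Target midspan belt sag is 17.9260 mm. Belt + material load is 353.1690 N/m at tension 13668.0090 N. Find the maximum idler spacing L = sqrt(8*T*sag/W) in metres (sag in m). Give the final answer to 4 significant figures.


sag = 17.9260/1000 = 0.017926 m
L = sqrt(8 * 13668.0090 * 0.017926 / 353.1690)
L = 2.356 m


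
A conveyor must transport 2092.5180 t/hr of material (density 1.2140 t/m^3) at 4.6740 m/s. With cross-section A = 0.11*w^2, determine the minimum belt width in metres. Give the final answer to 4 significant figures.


A_req = 2092.5180 / (4.6740 * 1.2140 * 3600) = 0.102438 m^2
w = sqrt(0.102438 / 0.11)
w = 0.9650 m


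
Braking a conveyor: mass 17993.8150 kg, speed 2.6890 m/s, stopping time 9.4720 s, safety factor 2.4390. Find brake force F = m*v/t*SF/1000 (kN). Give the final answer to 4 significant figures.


F = 17993.8150 * 2.6890 / 9.4720 * 2.4390 / 1000
F = 12.46 kN


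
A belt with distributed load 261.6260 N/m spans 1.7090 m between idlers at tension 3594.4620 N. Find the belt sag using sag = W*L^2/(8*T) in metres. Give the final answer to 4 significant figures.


sag = 261.6260 * 1.7090^2 / (8 * 3594.4620)
sag = 0.02657 m


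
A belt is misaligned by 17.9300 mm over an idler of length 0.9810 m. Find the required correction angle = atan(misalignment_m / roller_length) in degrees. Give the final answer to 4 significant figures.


misalign_m = 17.9300 / 1000 = 0.017930 m
angle = atan(0.017930 / 0.9810)
angle = 1.047 deg


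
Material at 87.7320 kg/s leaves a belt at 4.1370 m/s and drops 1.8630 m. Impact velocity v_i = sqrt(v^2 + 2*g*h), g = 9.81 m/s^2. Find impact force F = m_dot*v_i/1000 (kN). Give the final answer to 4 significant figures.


v_i = sqrt(4.1370^2 + 2*9.81*1.8630) = 7.32576 m/s
F = 87.7320 * 7.32576 / 1000
F = 0.6427 kN


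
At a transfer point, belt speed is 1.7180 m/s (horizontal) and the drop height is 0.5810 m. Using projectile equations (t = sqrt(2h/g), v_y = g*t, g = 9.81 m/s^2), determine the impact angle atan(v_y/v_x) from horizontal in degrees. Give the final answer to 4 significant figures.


t = sqrt(2*0.5810/9.81) = 0.344166 s
v_y = 9.81 * 0.344166 = 3.37627 m/s
angle = atan(3.37627 / 1.7180) = 63.03 deg


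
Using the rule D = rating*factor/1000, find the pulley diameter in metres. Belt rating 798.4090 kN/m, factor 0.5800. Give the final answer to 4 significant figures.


D = 798.4090 * 0.5800 / 1000
D = 0.4631 m


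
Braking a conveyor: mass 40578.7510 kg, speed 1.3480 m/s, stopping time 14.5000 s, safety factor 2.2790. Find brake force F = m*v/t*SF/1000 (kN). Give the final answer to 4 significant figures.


F = 40578.7510 * 1.3480 / 14.5000 * 2.2790 / 1000
F = 8.597 kN


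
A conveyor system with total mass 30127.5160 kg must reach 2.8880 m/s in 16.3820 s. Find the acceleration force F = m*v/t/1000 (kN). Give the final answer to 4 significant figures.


F = 30127.5160 * 2.8880 / 16.3820 / 1000
F = 5.311 kN


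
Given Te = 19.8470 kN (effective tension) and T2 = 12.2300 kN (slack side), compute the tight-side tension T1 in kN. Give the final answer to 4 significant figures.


T1 = Te + T2 = 19.8470 + 12.2300
T1 = 32.08 kN


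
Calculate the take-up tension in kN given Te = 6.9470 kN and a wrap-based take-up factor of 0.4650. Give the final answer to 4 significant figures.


T_tu = 6.9470 * 0.4650
T_tu = 3.230 kN


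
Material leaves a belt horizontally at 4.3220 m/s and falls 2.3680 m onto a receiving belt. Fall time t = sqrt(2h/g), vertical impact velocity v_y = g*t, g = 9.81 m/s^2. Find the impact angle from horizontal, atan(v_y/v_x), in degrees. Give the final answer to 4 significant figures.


t = sqrt(2*2.3680/9.81) = 0.694818 s
v_y = 9.81 * 0.694818 = 6.81616 m/s
angle = atan(6.81616 / 4.3220) = 57.62 deg


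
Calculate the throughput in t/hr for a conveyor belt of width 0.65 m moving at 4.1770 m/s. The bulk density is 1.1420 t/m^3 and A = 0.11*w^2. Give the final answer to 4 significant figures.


A = 0.11 * 0.65^2 = 0.046475 m^2
C = 0.046475 * 4.1770 * 1.1420 * 3600
C = 798.1 t/hr


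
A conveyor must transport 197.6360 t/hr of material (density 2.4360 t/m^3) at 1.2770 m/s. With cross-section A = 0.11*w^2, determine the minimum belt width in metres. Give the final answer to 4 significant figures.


A_req = 197.6360 / (1.2770 * 2.4360 * 3600) = 0.017648 m^2
w = sqrt(0.017648 / 0.11)
w = 0.4005 m


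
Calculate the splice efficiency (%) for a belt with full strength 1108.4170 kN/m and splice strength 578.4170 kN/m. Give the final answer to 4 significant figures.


Eff = 578.4170 / 1108.4170 * 100
Eff = 52.18 %


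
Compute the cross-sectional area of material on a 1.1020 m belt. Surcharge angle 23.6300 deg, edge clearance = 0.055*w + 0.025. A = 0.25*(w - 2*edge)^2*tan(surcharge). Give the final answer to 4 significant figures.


edge = 0.055*1.1020 + 0.025 = 0.08561 m
ew = 1.1020 - 2*0.08561 = 0.93078 m
A = 0.25 * 0.93078^2 * tan(23.6300 deg)
A = 0.09476 m^2


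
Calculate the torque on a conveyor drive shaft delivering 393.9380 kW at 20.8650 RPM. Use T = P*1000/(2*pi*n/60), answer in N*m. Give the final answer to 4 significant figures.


omega = 2*pi*20.8650/60 = 2.18498 rad/s
T = 393.9380*1000 / 2.18498
T = 180300 N*m


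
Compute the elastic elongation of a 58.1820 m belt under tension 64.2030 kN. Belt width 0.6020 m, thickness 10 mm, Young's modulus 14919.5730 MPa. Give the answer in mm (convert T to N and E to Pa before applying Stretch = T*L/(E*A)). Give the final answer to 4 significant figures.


A = 0.6020 * 0.01 = 0.00602 m^2
Stretch = 64.2030*1000 * 58.1820 / (14919.5730e6 * 0.00602) * 1000
Stretch = 41.59 mm


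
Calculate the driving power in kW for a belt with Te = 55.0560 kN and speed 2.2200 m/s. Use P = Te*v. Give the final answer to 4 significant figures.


P = Te * v = 55.0560 * 2.2200
P = 122.2 kW


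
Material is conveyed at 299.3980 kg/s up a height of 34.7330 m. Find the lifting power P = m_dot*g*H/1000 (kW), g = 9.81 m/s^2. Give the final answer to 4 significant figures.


P = 299.3980 * 9.81 * 34.7330 / 1000
P = 102.0 kW


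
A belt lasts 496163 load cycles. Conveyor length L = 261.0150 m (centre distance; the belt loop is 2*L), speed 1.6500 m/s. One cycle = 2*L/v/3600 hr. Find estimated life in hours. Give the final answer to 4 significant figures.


cycle_time = 2 * 261.0150 / 1.6500 / 3600 = 0.0878838 hr
life = 496163 * 0.0878838 = 43600 hours


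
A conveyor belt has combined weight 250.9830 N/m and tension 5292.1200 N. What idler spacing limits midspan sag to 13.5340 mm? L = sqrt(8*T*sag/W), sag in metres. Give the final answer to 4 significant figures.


sag = 13.5340/1000 = 0.013534 m
L = sqrt(8 * 5292.1200 * 0.013534 / 250.9830)
L = 1.511 m


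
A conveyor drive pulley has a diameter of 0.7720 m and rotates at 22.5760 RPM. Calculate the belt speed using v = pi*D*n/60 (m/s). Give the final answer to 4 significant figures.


v = pi * 0.7720 * 22.5760 / 60
v = 0.9126 m/s


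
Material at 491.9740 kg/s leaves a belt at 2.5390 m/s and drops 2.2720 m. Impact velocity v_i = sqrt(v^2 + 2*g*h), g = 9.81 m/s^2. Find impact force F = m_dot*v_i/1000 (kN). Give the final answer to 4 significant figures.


v_i = sqrt(2.5390^2 + 2*9.81*2.2720) = 7.14305 m/s
F = 491.9740 * 7.14305 / 1000
F = 3.514 kN


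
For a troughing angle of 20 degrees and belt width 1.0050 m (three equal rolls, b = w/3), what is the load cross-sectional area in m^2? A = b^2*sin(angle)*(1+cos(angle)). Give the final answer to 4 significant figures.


b = 1.0050/3 = 0.335 m
A = 0.335^2 * sin(20 deg) * (1 + cos(20 deg))
A = 0.07445 m^2


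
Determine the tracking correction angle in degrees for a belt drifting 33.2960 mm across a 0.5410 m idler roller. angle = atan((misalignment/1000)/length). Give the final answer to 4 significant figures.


misalign_m = 33.2960 / 1000 = 0.033296 m
angle = atan(0.033296 / 0.5410)
angle = 3.522 deg


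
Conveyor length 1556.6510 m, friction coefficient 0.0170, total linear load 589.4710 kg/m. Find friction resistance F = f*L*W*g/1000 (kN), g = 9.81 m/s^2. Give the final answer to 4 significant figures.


F = 0.0170 * 1556.6510 * 589.4710 * 9.81 / 1000
F = 153.0 kN


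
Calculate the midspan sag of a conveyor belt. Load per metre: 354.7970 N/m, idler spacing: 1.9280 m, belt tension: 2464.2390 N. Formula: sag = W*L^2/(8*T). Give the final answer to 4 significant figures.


sag = 354.7970 * 1.9280^2 / (8 * 2464.2390)
sag = 0.06690 m


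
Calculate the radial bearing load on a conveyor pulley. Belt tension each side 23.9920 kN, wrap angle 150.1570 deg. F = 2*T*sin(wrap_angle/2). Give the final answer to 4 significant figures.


F = 2 * 23.9920 * sin(150.1570/2 deg)
F = 46.37 kN


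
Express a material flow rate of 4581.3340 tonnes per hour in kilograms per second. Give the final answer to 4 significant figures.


m_dot = 4581.3340 * 1000 / 3600
m_dot = 1273 kg/s


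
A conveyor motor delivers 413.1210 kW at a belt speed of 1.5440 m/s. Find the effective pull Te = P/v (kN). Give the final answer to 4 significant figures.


Te = P / v = 413.1210 / 1.5440
Te = 267.6 kN


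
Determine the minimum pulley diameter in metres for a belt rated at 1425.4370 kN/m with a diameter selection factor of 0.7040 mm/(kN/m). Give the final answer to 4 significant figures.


D = 1425.4370 * 0.7040 / 1000
D = 1.004 m


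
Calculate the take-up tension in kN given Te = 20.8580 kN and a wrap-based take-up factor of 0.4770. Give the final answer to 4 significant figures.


T_tu = 20.8580 * 0.4770
T_tu = 9.949 kN


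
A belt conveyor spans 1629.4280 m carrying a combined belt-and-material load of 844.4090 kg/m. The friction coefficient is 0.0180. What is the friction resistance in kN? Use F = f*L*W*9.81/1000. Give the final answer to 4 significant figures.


F = 0.0180 * 1629.4280 * 844.4090 * 9.81 / 1000
F = 243.0 kN


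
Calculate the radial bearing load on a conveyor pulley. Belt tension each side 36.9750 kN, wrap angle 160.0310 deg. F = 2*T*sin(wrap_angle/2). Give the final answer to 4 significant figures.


F = 2 * 36.9750 * sin(160.0310/2 deg)
F = 72.83 kN


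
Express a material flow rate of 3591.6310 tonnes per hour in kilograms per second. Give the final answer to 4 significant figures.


m_dot = 3591.6310 * 1000 / 3600
m_dot = 997.7 kg/s


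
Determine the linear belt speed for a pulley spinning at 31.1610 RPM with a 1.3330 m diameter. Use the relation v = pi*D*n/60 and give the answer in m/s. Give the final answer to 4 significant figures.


v = pi * 1.3330 * 31.1610 / 60
v = 2.175 m/s


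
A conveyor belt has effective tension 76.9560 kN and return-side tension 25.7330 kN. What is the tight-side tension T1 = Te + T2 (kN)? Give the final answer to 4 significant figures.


T1 = Te + T2 = 76.9560 + 25.7330
T1 = 102.7 kN


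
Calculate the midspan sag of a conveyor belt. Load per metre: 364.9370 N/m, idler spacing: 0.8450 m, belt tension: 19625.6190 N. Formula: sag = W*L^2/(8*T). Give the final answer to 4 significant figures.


sag = 364.9370 * 0.8450^2 / (8 * 19625.6190)
sag = 0.001660 m


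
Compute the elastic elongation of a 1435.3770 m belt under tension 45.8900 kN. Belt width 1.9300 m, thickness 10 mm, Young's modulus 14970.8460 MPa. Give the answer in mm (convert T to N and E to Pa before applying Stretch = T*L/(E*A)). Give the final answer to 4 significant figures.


A = 1.9300 * 0.01 = 0.01930 m^2
Stretch = 45.8900*1000 * 1435.3770 / (14970.8460e6 * 0.01930) * 1000
Stretch = 228.0 mm


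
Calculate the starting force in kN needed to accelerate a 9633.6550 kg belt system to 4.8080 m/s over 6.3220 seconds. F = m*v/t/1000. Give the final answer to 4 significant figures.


F = 9633.6550 * 4.8080 / 6.3220 / 1000
F = 7.327 kN


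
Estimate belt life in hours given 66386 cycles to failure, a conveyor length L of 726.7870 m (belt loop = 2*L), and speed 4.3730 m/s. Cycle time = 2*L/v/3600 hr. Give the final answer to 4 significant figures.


cycle_time = 2 * 726.7870 / 4.3730 / 3600 = 0.0923326 hr
life = 66386 * 0.0923326 = 6130 hours


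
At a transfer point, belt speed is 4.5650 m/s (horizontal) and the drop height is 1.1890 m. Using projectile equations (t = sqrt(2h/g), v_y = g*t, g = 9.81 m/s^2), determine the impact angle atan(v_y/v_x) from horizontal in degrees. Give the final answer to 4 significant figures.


t = sqrt(2*1.1890/9.81) = 0.492347 s
v_y = 9.81 * 0.492347 = 4.82992 m/s
angle = atan(4.82992 / 4.5650) = 46.62 deg


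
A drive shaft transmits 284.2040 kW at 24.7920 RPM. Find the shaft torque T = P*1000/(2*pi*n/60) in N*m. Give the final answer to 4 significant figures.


omega = 2*pi*24.7920/60 = 2.59621 rad/s
T = 284.2040*1000 / 2.59621
T = 109500 N*m


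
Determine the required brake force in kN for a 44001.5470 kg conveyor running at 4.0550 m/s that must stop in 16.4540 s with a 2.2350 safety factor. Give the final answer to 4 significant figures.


F = 44001.5470 * 4.0550 / 16.4540 * 2.2350 / 1000
F = 24.24 kN


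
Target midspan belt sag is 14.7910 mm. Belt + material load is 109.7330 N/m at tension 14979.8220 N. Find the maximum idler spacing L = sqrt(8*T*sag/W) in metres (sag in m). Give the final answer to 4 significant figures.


sag = 14.7910/1000 = 0.014791 m
L = sqrt(8 * 14979.8220 * 0.014791 / 109.7330)
L = 4.019 m


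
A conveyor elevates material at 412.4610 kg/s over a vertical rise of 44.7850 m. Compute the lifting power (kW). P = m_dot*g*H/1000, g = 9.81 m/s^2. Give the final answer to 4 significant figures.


P = 412.4610 * 9.81 * 44.7850 / 1000
P = 181.2 kW


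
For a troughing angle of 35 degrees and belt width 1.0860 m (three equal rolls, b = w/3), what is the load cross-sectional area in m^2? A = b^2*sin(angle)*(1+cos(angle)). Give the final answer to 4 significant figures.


b = 1.0860/3 = 0.362 m
A = 0.362^2 * sin(35 deg) * (1 + cos(35 deg))
A = 0.1367 m^2


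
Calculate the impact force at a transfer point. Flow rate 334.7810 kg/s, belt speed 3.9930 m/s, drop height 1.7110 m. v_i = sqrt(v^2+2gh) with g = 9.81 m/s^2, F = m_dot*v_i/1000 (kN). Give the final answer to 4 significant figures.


v_i = sqrt(3.9930^2 + 2*9.81*1.7110) = 7.03661 m/s
F = 334.7810 * 7.03661 / 1000
F = 2.356 kN


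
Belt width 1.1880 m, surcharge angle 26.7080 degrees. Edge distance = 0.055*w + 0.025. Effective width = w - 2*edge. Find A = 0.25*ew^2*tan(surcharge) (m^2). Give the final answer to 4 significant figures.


edge = 0.055*1.1880 + 0.025 = 0.09034 m
ew = 1.1880 - 2*0.09034 = 1.00732 m
A = 0.25 * 1.00732^2 * tan(26.7080 deg)
A = 0.1276 m^2


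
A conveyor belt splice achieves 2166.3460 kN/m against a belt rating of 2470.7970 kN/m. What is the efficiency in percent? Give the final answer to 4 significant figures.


Eff = 2166.3460 / 2470.7970 * 100
Eff = 87.68 %


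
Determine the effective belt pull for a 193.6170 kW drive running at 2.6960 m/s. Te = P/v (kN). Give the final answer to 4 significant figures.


Te = P / v = 193.6170 / 2.6960
Te = 71.82 kN


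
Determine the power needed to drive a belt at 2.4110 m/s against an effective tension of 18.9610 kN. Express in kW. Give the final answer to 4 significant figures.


P = Te * v = 18.9610 * 2.4110
P = 45.71 kW


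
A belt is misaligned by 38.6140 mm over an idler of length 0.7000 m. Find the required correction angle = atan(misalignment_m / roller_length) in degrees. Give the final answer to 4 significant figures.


misalign_m = 38.6140 / 1000 = 0.038614 m
angle = atan(0.038614 / 0.7000)
angle = 3.157 deg


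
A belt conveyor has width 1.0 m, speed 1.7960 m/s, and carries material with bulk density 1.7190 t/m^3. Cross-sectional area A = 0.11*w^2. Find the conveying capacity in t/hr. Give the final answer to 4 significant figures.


A = 0.11 * 1.0^2 = 0.11 m^2
C = 0.11 * 1.7960 * 1.7190 * 3600
C = 1223 t/hr


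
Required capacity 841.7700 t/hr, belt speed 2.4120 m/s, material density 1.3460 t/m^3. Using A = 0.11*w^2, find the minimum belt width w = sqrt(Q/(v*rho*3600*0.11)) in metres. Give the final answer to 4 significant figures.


A_req = 841.7700 / (2.4120 * 1.3460 * 3600) = 0.0720226 m^2
w = sqrt(0.0720226 / 0.11)
w = 0.8092 m


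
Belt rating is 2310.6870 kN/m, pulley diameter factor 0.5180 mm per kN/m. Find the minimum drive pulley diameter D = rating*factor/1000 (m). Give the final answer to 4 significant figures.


D = 2310.6870 * 0.5180 / 1000
D = 1.197 m


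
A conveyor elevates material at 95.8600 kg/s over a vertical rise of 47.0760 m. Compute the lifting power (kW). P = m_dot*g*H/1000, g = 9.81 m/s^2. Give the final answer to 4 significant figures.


P = 95.8600 * 9.81 * 47.0760 / 1000
P = 44.27 kW


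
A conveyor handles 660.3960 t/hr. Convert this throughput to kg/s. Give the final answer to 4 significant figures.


m_dot = 660.3960 * 1000 / 3600
m_dot = 183.4 kg/s


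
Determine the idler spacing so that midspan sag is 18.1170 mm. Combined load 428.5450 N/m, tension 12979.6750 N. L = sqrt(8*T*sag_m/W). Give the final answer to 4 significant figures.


sag = 18.1170/1000 = 0.018117 m
L = sqrt(8 * 12979.6750 * 0.018117 / 428.5450)
L = 2.095 m


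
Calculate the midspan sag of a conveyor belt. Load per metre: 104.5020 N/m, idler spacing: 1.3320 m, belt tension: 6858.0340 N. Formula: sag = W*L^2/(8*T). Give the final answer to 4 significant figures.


sag = 104.5020 * 1.3320^2 / (8 * 6858.0340)
sag = 0.003379 m


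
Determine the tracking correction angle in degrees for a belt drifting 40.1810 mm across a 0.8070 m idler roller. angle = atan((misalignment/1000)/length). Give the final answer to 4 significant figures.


misalign_m = 40.1810 / 1000 = 0.040181 m
angle = atan(0.040181 / 0.8070)
angle = 2.850 deg


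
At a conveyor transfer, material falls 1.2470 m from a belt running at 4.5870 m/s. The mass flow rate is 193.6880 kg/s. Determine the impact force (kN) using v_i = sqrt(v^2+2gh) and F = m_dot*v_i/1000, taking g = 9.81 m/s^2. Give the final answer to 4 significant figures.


v_i = sqrt(4.5870^2 + 2*9.81*1.2470) = 6.74587 m/s
F = 193.6880 * 6.74587 / 1000
F = 1.307 kN


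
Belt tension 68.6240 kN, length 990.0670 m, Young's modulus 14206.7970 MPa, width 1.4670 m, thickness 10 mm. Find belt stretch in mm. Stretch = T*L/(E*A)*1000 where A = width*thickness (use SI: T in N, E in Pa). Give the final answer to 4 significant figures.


A = 1.4670 * 0.01 = 0.01467 m^2
Stretch = 68.6240*1000 * 990.0670 / (14206.7970e6 * 0.01467) * 1000
Stretch = 326.0 mm


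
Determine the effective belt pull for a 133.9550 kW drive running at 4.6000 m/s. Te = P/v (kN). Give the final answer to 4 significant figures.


Te = P / v = 133.9550 / 4.6000
Te = 29.12 kN


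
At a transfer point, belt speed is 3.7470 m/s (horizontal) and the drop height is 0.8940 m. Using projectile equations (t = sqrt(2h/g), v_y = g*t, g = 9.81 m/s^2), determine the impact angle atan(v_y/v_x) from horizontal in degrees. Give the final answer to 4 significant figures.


t = sqrt(2*0.8940/9.81) = 0.426923 s
v_y = 9.81 * 0.426923 = 4.18811 m/s
angle = atan(4.18811 / 3.7470) = 48.18 deg


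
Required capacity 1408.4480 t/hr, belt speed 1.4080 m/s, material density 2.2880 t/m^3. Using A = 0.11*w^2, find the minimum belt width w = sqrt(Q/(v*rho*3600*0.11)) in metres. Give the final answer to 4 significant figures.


A_req = 1408.4480 / (1.4080 * 2.2880 * 3600) = 0.121445 m^2
w = sqrt(0.121445 / 0.11)
w = 1.051 m


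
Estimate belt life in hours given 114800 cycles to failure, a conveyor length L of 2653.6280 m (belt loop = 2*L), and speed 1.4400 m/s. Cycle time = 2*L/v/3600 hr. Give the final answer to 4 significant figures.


cycle_time = 2 * 2653.6280 / 1.4400 / 3600 = 1.02378 hr
life = 114800 * 1.02378 = 117500 hours


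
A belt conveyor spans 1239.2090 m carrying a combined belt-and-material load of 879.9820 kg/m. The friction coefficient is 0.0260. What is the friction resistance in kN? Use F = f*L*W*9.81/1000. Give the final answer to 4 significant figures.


F = 0.0260 * 1239.2090 * 879.9820 * 9.81 / 1000
F = 278.1 kN


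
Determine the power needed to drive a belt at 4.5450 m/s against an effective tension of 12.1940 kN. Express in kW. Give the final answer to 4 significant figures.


P = Te * v = 12.1940 * 4.5450
P = 55.42 kW


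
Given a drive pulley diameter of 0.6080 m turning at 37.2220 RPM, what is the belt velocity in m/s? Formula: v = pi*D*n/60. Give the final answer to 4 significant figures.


v = pi * 0.6080 * 37.2220 / 60
v = 1.185 m/s
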